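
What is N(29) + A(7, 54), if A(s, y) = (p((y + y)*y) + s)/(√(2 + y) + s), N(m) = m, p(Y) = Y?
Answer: -5810 + 11678*√14/7 ≈ 432.15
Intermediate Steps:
A(s, y) = (s + 2*y²)/(s + √(2 + y)) (A(s, y) = ((y + y)*y + s)/(√(2 + y) + s) = ((2*y)*y + s)/(s + √(2 + y)) = (2*y² + s)/(s + √(2 + y)) = (s + 2*y²)/(s + √(2 + y)))
N(29) + A(7, 54) = 29 + (7 + 2*54²)/(7 + √(2 + 54)) = 29 + (7 + 2*2916)/(7 + √56) = 29 + (7 + 5832)/(7 + 2*√14) = 29 + 5839/(7 + 2*√14)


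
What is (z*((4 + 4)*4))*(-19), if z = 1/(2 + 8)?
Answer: -304/5 ≈ -60.800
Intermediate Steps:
z = 1/10 ≈ 0.10000
(z*((4 + 4)*4))*(-19) = (((4 + 4)*4)/10)*(-19) = ((8*4)/10)*(-19) = ((1/10)*32)*(-19) = (16/5)*(-19) = -304/5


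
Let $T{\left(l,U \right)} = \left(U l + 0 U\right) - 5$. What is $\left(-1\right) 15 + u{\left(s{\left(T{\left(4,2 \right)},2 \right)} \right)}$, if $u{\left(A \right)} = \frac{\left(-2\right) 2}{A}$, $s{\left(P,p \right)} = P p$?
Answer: $- \frac{47}{3} \approx -15.667$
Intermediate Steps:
$T{\left(l,U \right)} = -5 + U l$ ($T{\left(l,U \right)} = \left(U l + 0\right) - 5 = U l - 5 = -5 + U l$)
$u{\left(A \right)} = - \frac{4}{A}$
$\left(-1\right) 15 + u{\left(s{\left(T{\left(4,2 \right)},2 \right)} \right)} = \left(-1\right) 15 - \frac{4}{\left(-5 + 2 \cdot 4\right) 2} = -15 - \frac{4}{\left(-5 + 8\right) 2} = -15 - \frac{4}{3 \cdot 2} = -15 - \frac{4}{6} = -15 - \frac{2}{3} = - \frac{47}{3}$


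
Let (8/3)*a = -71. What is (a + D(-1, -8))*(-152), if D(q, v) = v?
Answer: 5263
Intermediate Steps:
a = -213/8 (a = (3/8)*(-71) = -213/8 ≈ -26.625)
(a + D(-1, -8))*(-152) = (-213/8 - 8)*(-152) = -277/8*(-152) = 5263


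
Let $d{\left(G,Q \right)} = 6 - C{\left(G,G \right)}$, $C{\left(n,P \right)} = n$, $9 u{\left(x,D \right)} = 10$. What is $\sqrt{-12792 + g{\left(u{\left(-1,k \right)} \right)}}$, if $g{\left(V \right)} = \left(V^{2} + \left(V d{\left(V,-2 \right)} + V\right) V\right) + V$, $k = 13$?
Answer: $\frac{i \sqrt{9318358}}{27} \approx 113.06 i$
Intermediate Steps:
$u{\left(x,D \right)} = \frac{10}{9}$ ($u{\left(x,D \right)} = \frac{1}{9} \cdot 10 = \frac{10}{9}$)
$d{\left(G,Q \right)} = 6 - G$
$g{\left(V \right)} = V + V^{2} + V \left(V + V \left(6 - V\right)\right)$ ($g{\left(V \right)} = \left(V^{2} + \left(V \left(6 - V\right) + V\right) V\right) + V = \left(V^{2} + \left(V + V \left(6 - V\right)\right) V\right) + V = \left(V^{2} + V \left(V + V \left(6 - V\right)\right)\right) + V = V + V^{2} + V \left(V + V \left(6 - V\right)\right)$)
$\sqrt{-12792 + g{\left(u{\left(-1,k \right)} \right)}} = \sqrt{-12792 + \frac{10 \left(1 - \left(\frac{10}{9}\right)^{2} + 8 \cdot \frac{10}{9}\right)}{9}} = \sqrt{-12792 + \frac{10 \left(1 - \frac{100}{81} + \frac{80}{9}\right)}{9}} = \sqrt{-12792 + \frac{10}{9} \cdot \frac{701}{81}} = \sqrt{-12792 + \frac{7010}{729}} = \sqrt{- \frac{9318358}{729}} = \frac{i \sqrt{9318358}}{27}$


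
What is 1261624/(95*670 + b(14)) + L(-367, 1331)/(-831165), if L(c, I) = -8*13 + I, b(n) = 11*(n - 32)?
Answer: 87378321363/4394923465 ≈ 19.882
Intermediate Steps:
b(n) = -352 + 11*n (b(n) = 11*(-32 + n) = -352 + 11*n)
L(c, I) = -104 + I
1261624/(95*670 + b(14)) + L(-367, 1331)/(-831165) = 1261624/(95*670 + (-352 + 11*14)) + (-104 + 1331)/(-831165) = 1261624/(63650 + (-352 + 154)) + 1227*(-1/831165) = 1261624/(63650 - 198) - 409/277055 = 1261624/63452 - 409/277055 = 1261624*(1/63452) - 409/277055 = 315406/15863 - 409/277055 = 87378321363/4394923465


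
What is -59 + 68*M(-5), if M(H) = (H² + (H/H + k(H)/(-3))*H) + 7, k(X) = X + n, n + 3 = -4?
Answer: 417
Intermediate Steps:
n = -7 (n = -3 - 4 = -7)
k(X) = -7 + X (k(X) = X - 7 = -7 + X)
M(H) = 7 + H² + H*(10/3 - H/3) (M(H) = (H² + (H/H + (-7 + H)/(-3))*H) + 7 = (H² + (1 + (-7 + H)*(-⅓))*H) + 7 = (H² + (1 + (7/3 - H/3))*H) + 7 = (H² + (10/3 - H/3)*H) + 7 = (H² + H*(10/3 - H/3)) + 7 = 7 + H² + H*(10/3 - H/3))
-59 + 68*M(-5) = -59 + 68*(7 + (⅔)*(-5)² + (10/3)*(-5)) = -59 + 68*(7 + (⅔)*25 - 50/3) = -59 + 68*(7 + 50/3 - 50/3) = -59 + 68*7 = -59 + 476 = 417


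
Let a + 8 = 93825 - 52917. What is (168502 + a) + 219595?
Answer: 428997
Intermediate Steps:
a = 40900 (a = -8 + (93825 - 52917) = -8 + 40908 = 40900)
(168502 + a) + 219595 = (168502 + 40900) + 219595 = 209402 + 219595 = 428997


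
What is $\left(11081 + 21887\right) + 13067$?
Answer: $46035$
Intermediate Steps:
$\left(11081 + 21887\right) + 13067 = 32968 + 13067 = 46035$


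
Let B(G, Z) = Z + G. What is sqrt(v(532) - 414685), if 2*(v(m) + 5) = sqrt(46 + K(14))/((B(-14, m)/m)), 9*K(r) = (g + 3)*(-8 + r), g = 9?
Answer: sqrt(-567710610 + 2109*sqrt(6))/37 ≈ 643.96*I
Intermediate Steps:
B(G, Z) = G + Z
K(r) = -32/3 + 4*r/3 (K(r) = ((9 + 3)*(-8 + r))/9 = (12*(-8 + r))/9 = (-96 + 12*r)/9 = -32/3 + 4*r/3)
v(m) = -5 + 3*m*sqrt(6)/(2*(-14 + m)) (v(m) = -5 + (sqrt(46 + (-32/3 + (4/3)*14))/(((-14 + m)/m)))/2 = -5 + (sqrt(46 + (-32/3 + 56/3))/(((-14 + m)/m)))/2 = -5 + (sqrt(46 + 8)*(m/(-14 + m)))/2 = -5 + (sqrt(54)*(m/(-14 + m)))/2 = -5 + ((3*sqrt(6))*(m/(-14 + m)))/2 = -5 + (3*m*sqrt(6)/(-14 + m))/2 = -5 + 3*m*sqrt(6)/(2*(-14 + m)))
sqrt(v(532) - 414685) = sqrt((140 - 10*532 + 3*532*sqrt(6))/(2*(-14 + 532)) - 414685) = sqrt((1/2)*(140 - 5320 + 1596*sqrt(6))/518 - 414685) = sqrt((1/2)*(1/518)*(-5180 + 1596*sqrt(6)) - 414685) = sqrt((-5 + 57*sqrt(6)/37) - 414685) = sqrt(-414690 + 57*sqrt(6)/37)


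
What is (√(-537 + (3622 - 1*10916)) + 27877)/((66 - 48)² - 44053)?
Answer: -27877/43729 - I*√7831/43729 ≈ -0.6375 - 0.0020237*I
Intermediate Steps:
(√(-537 + (3622 - 1*10916)) + 27877)/((66 - 48)² - 44053) = (√(-537 + (3622 - 10916)) + 27877)/(18² - 44053) = (√(-537 - 7294) + 27877)/(324 - 44053) = (√(-7831) + 27877)/(-43729) = (I*√7831 + 27877)*(-1/43729) = (27877 + I*√7831)*(-1/43729) = -27877/43729 - I*√7831/43729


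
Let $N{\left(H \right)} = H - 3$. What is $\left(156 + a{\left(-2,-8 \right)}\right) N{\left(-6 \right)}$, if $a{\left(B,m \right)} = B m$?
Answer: $-1548$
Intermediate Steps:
$N{\left(H \right)} = -3 + H$
$\left(156 + a{\left(-2,-8 \right)}\right) N{\left(-6 \right)} = \left(156 - -16\right) \left(-3 - 6\right) = \left(156 + 16\right) \left(-9\right) = 172 \left(-9\right) = -1548$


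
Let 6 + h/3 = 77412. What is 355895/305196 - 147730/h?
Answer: 6259770005/11812000788 ≈ 0.52995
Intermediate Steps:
h = 232218 (h = -18 + 3*77412 = -18 + 232236 = 232218)
355895/305196 - 147730/h = 355895/305196 - 147730/232218 = 355895*(1/305196) - 147730*1/232218 = 355895/305196 - 73865/116109 = 6259770005/11812000788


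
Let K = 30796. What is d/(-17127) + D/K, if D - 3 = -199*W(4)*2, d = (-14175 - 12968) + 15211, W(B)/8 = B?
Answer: 149379781/527443092 ≈ 0.28322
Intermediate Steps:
W(B) = 8*B
d = -11932 (d = -27143 + 15211 = -11932)
D = -12733 (D = 3 - 199*8*4*2 = 3 - 6368*2 = 3 - 199*64 = 3 - 12736 = -12733)
d/(-17127) + D/K = -11932/(-17127) - 12733/30796 = -11932*(-1/17127) - 12733*1/30796 = 11932/17127 - 12733/30796 = 149379781/527443092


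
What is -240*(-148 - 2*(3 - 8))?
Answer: 33120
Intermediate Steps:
-240*(-148 - 2*(3 - 8)) = -240*(-148 - 2*(-5)) = -240*(-148 + 10) = -240*(-138) = 33120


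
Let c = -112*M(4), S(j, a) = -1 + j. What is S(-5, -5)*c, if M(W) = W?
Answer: 2688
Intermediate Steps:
c = -448 (c = -112*4 = -448)
S(-5, -5)*c = (-1 - 5)*(-448) = -6*(-448) = 2688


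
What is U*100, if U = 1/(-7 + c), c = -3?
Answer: -10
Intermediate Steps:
U = -⅒ (U = 1/(-7 - 3) = 1/(-10) = -⅒ ≈ -0.10000)
U*100 = -⅒*100 = -10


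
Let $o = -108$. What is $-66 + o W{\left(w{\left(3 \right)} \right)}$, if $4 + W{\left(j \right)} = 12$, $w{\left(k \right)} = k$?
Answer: $-930$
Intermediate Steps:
$W{\left(j \right)} = 8$ ($W{\left(j \right)} = -4 + 12 = 8$)
$-66 + o W{\left(w{\left(3 \right)} \right)} = -66 - 864 = -930$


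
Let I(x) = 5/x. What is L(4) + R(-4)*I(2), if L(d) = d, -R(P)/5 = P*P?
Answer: -196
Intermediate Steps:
R(P) = -5*P**2 (R(P) = -5*P*P = -5*P**2)
L(4) + R(-4)*I(2) = 4 + (-5*(-4)**2)*(5/2) = 4 + (-5*16)*(5*(1/2)) = 4 - 80*5/2 = 4 - 200 = -196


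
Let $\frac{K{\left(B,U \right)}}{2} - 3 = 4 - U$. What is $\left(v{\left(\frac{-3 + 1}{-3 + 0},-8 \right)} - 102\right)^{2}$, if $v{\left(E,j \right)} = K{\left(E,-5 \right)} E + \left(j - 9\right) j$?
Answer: $2500$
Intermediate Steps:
$K{\left(B,U \right)} = 14 - 2 U$ ($K{\left(B,U \right)} = 6 + 2 \left(4 - U\right) = 6 - \left(-8 + 2 U\right) = 14 - 2 U$)
$v{\left(E,j \right)} = 24 E + j \left(-9 + j\right)$ ($v{\left(E,j \right)} = \left(14 - -10\right) E + \left(j - 9\right) j = \left(14 + 10\right) E + \left(-9 + j\right) j = 24 E + j \left(-9 + j\right)$)
$\left(v{\left(\frac{-3 + 1}{-3 + 0},-8 \right)} - 102\right)^{2} = \left(\left(\left(-8\right)^{2} - -72 + 24 \frac{-3 + 1}{-3 + 0}\right) - 102\right)^{2} = \left(\left(64 + 72 + 24 \left(- \frac{2}{-3}\right)\right) - 102\right)^{2} = \left(\left(64 + 72 + 24 \left(\left(-2\right) \left(- \frac{1}{3}\right)\right)\right) - 102\right)^{2} = \left(\left(64 + 72 + 24 \cdot \frac{2}{3}\right) - 102\right)^{2} = \left(\left(64 + 72 + 16\right) - 102\right)^{2} = \left(152 - 102\right)^{2} = 50^{2} = 2500$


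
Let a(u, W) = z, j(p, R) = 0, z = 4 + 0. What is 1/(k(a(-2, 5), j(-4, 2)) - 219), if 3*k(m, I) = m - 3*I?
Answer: -3/653 ≈ -0.0045942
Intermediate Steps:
z = 4
a(u, W) = 4
k(m, I) = -I + m/3 (k(m, I) = (m - 3*I)/3 = -I + m/3)
1/(k(a(-2, 5), j(-4, 2)) - 219) = 1/((-1*0 + (⅓)*4) - 219) = 1/((0 + 4/3) - 219) = 1/(4/3 - 219) = 1/(-653/3) = -3/653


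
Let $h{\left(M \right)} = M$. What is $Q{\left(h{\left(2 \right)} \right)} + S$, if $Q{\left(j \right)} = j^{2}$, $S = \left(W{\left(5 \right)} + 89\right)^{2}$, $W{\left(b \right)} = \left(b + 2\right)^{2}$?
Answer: $19048$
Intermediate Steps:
$W{\left(b \right)} = \left(2 + b\right)^{2}$
$S = 19044$ ($S = \left(\left(2 + 5\right)^{2} + 89\right)^{2} = \left(7^{2} + 89\right)^{2} = \left(49 + 89\right)^{2} = 138^{2} = 19044$)
$Q{\left(h{\left(2 \right)} \right)} + S = 2^{2} + 19044 = 4 + 19044 = 19048$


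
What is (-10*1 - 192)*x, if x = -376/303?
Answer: 752/3 ≈ 250.67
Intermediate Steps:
x = -376/303 (x = -376*1/303 = -376/303 ≈ -1.2409)
(-10*1 - 192)*x = (-10*1 - 192)*(-376/303) = (-10 - 192)*(-376/303) = -202*(-376/303) = 752/3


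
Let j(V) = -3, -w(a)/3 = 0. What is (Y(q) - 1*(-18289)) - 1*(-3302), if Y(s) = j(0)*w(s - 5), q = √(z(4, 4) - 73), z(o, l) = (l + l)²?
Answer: 21591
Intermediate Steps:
z(o, l) = 4*l² (z(o, l) = (2*l)² = 4*l²)
w(a) = 0 (w(a) = -3*0 = 0)
q = 3*I (q = √(4*4² - 73) = √(4*16 - 73) = √(64 - 73) = √(-9) = 3*I ≈ 3.0*I)
Y(s) = 0 (Y(s) = -3*0 = 0)
(Y(q) - 1*(-18289)) - 1*(-3302) = (0 - 1*(-18289)) - 1*(-3302) = (0 + 18289) + 3302 = 18289 + 3302 = 21591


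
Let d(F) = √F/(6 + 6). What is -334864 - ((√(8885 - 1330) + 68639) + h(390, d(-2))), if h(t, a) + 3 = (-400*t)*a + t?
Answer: -403890 - √7555 + 13000*I*√2 ≈ -4.0398e+5 + 18385.0*I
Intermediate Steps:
d(F) = √F/12
h(t, a) = -3 + t - 400*a*t (h(t, a) = -3 + ((-400*t)*a + t) = -3 + (-400*a*t + t) = -3 + (t - 400*a*t) = -3 + t - 400*a*t)
-334864 - ((√(8885 - 1330) + 68639) + h(390, d(-2))) = -334864 - ((√(8885 - 1330) + 68639) + (-3 + 390 - 400*√(-2)/12*390)) = -334864 - ((√7555 + 68639) + (-3 + 390 - 400*(I*√2)/12*390)) = -334864 - ((68639 + √7555) + (-3 + 390 - 400*I*√2/12*390)) = -334864 - ((68639 + √7555) + (-3 + 390 - 13000*I*√2)) = -334864 - ((68639 + √7555) + (387 - 13000*I*√2)) = -334864 - (69026 + √7555 - 13000*I*√2) = -334864 + (-69026 - √7555 + 13000*I*√2) = -403890 - √7555 + 13000*I*√2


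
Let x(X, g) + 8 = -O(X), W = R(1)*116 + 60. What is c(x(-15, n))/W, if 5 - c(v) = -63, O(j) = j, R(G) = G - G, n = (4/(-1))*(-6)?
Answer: 17/15 ≈ 1.1333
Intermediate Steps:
n = 24 (n = (4*(-1))*(-6) = -4*(-6) = 24)
R(G) = 0
W = 60 (W = 0*116 + 60 = 0 + 60 = 60)
x(X, g) = -8 - X
c(v) = 68 (c(v) = 5 - 1*(-63) = 5 + 63 = 68)
c(x(-15, n))/W = 68/60 = 68*(1/60) = 17/15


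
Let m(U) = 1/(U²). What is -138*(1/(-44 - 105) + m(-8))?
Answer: -5865/4768 ≈ -1.2301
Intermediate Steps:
m(U) = U⁻²
-138*(1/(-44 - 105) + m(-8)) = -138*(1/(-44 - 105) + (-8)⁻²) = -138*(1/(-149) + 1/64) = -138*(-1/149 + 1/64) = -138*85/9536 = -5865/4768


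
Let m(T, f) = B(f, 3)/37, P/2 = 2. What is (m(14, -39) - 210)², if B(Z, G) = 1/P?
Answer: 965904241/21904 ≈ 44097.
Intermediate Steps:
P = 4 (P = 2*2 = 4)
B(Z, G) = ¼ (B(Z, G) = 1/4 = ¼)
m(T, f) = 1/148 (m(T, f) = (¼)/37 = (¼)*(1/37) = 1/148)
(m(14, -39) - 210)² = (1/148 - 210)² = (-31079/148)² = 965904241/21904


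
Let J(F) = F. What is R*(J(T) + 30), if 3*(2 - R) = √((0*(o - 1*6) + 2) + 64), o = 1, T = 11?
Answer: 82 - 41*√66/3 ≈ -29.029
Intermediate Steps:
R = 2 - √66/3 (R = 2 - √((0*(1 - 1*6) + 2) + 64)/3 = 2 - √((0*(1 - 6) + 2) + 64)/3 = 2 - √((0*(-5) + 2) + 64)/3 = 2 - √((0 + 2) + 64)/3 = 2 - √(2 + 64)/3 = 2 - √66/3 ≈ -0.70801)
R*(J(T) + 30) = (2 - √66/3)*(11 + 30) = (2 - √66/3)*41 = 82 - 41*√66/3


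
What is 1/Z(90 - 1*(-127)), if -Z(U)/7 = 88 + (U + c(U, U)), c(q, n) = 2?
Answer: -1/2149 ≈ -0.00046533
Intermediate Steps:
Z(U) = -630 - 7*U (Z(U) = -7*(88 + (U + 2)) = -7*(88 + (2 + U)) = -7*(90 + U) = -630 - 7*U)
1/Z(90 - 1*(-127)) = 1/(-630 - 7*(90 - 1*(-127))) = 1/(-630 - 7*(90 + 127)) = 1/(-630 - 7*217) = 1/(-630 - 1519) = 1/(-2149) = -1/2149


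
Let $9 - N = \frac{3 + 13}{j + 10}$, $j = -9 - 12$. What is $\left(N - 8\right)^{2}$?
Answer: $\frac{729}{121} \approx 6.0248$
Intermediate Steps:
$j = -21$ ($j = -9 - 12 = -21$)
$N = \frac{115}{11}$ ($N = 9 - \frac{3 + 13}{-21 + 10} = 9 - \frac{16}{-11} = 9 - 16 \left(- \frac{1}{11}\right) = 9 - - \frac{16}{11} = 9 + \frac{16}{11} = \frac{115}{11} \approx 10.455$)
$\left(N - 8\right)^{2} = \left(\frac{115}{11} - 8\right)^{2} = \left(\frac{27}{11}\right)^{2} = \frac{729}{121}$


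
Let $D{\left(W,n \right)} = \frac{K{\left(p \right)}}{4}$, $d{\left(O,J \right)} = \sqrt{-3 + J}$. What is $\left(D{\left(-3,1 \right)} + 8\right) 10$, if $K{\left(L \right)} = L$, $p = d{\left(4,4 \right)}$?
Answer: $\frac{165}{2} \approx 82.5$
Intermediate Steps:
$p = 1$ ($p = \sqrt{-3 + 4} = \sqrt{1} = 1$)
$D{\left(W,n \right)} = \frac{1}{4}$ ($D{\left(W,n \right)} = 1 \cdot \frac{1}{4} = \frac{1}{4}$)
$\left(D{\left(-3,1 \right)} + 8\right) 10 = \left(\frac{1}{4} + 8\right) 10 = \frac{33}{4} \cdot 10 = \frac{165}{2}$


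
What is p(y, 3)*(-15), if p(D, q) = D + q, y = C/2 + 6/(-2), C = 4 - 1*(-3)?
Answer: -105/2 ≈ -52.500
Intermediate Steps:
C = 7 (C = 4 + 3 = 7)
y = ½ (y = 7/2 + 6/(-2) = 7*(½) + 6*(-½) = 7/2 - 3 = ½ ≈ 0.50000)
p(y, 3)*(-15) = (½ + 3)*(-15) = (7/2)*(-15) = -105/2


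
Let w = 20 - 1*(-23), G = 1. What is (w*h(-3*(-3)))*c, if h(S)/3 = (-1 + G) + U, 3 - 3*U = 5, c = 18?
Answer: -1548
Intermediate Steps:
w = 43 (w = 20 + 23 = 43)
U = -⅔ (U = 1 - ⅓*5 = 1 - 5/3 = -⅔ ≈ -0.66667)
h(S) = -2 (h(S) = 3*((-1 + 1) - ⅔) = 3*(0 - ⅔) = 3*(-⅔) = -2)
(w*h(-3*(-3)))*c = (43*(-2))*18 = -86*18 = -1548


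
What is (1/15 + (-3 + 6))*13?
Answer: 598/15 ≈ 39.867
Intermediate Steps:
(1/15 + (-3 + 6))*13 = (1/15 + 3)*13 = (46/15)*13 = 598/15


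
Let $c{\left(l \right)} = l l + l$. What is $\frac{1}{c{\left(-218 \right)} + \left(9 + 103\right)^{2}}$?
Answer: $\frac{1}{59850} \approx 1.6708 \cdot 10^{-5}$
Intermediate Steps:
$c{\left(l \right)} = l + l^{2}$ ($c{\left(l \right)} = l^{2} + l = l + l^{2}$)
$\frac{1}{c{\left(-218 \right)} + \left(9 + 103\right)^{2}} = \frac{1}{- 218 \left(1 - 218\right) + \left(9 + 103\right)^{2}} = \frac{1}{\left(-218\right) \left(-217\right) + 112^{2}} = \frac{1}{47306 + 12544} = \frac{1}{59850}$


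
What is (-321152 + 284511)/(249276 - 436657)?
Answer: 36641/187381 ≈ 0.19554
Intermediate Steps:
(-321152 + 284511)/(249276 - 436657) = -36641/(-187381) = -36641*(-1/187381) = 36641/187381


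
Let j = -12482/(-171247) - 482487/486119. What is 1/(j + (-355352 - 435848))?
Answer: -83246420393/65864644371655531 ≈ -1.2639e-6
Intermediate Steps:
j = -76556713931/83246420393 (j = -12482*(-1/171247) - 482487*1/486119 = 12482/171247 - 482487/486119 = -76556713931/83246420393 ≈ -0.91964)
1/(j + (-355352 - 435848)) = 1/(-76556713931/83246420393 + (-355352 - 435848)) = 1/(-76556713931/83246420393 - 791200) = 1/(-65864644371655531/83246420393) = -83246420393/65864644371655531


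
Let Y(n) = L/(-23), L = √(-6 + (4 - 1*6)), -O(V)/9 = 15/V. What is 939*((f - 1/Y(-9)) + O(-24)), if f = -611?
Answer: -4547577/8 - 21597*I*√2/4 ≈ -5.6845e+5 - 7635.7*I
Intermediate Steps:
O(V) = -135/V
L = 2*I*√2 (L = √(-6 + (4 - 6)) = √(-6 - 2) = √(-8) = 2*I*√2 ≈ 2.8284*I)
Y(n) = -2*I*√2/23 (Y(n) = (2*I*√2)/(-23) = (2*I*√2)*(-1/23) = -2*I*√2/23)
939*((f - 1/Y(-9)) + O(-24)) = 939*((-611 - 1/((-2*I*√2/23))) - 135/(-24)) = 939*((-611 - 23*I*√2/4) - 135*(-1/24)) = 939*((-611 - 23*I*√2/4) + 45/8) = 939*(-4843/8 - 23*I*√2/4) = -4547577/8 - 21597*I*√2/4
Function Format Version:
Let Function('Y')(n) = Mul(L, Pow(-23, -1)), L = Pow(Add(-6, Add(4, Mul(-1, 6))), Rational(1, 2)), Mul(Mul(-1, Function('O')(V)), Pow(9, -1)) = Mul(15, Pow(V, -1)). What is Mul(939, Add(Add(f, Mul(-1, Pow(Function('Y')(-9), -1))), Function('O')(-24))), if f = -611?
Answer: Add(Rational(-4547577, 8), Mul(Rational(-21597, 4), I, Pow(2, Rational(1, 2)))) ≈ Add(-5.6845e+5, Mul(-7635.7, I))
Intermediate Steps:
Function('O')(V) = Mul(-135, Pow(V, -1)) (Function('O')(V) = Mul(-9, Mul(15, Pow(V, -1))) = Mul(-135, Pow(V, -1)))
L = Mul(2, I, Pow(2, Rational(1, 2))) (L = Pow(Add(-6, Add(4, -6)), Rational(1, 2)) = Pow(Add(-6, -2), Rational(1, 2)) = Pow(-8, Rational(1, 2)) = Mul(2, I, Pow(2, Rational(1, 2))) ≈ Mul(2.8284, I))
Function('Y')(n) = Mul(Rational(-2, 23), I, Pow(2, Rational(1, 2))) (Function('Y')(n) = Mul(Mul(2, I, Pow(2, Rational(1, 2))), Pow(-23, -1)) = Mul(Mul(2, I, Pow(2, Rational(1, 2))), Rational(-1, 23)) = Mul(Rational(-2, 23), I, Pow(2, Rational(1, 2))))
Mul(939, Add(Add(f, Mul(-1, Pow(Function('Y')(-9), -1))), Function('O')(-24))) = Mul(939, Add(Add(-611, Mul(-1, Pow(Mul(Rational(-2, 23), I, Pow(2, Rational(1, 2))), -1))), Mul(-135, Pow(-24, -1)))) = Mul(939, Add(Add(-611, Mul(-1, Mul(Rational(23, 4), I, Pow(2, Rational(1, 2))))), Mul(-135, Rational(-1, 24)))) = Mul(939, Add(Add(-611, Mul(Rational(-23, 4), I, Pow(2, Rational(1, 2)))), Rational(45, 8))) = Mul(939, Add(Rational(-4843, 8), Mul(Rational(-23, 4), I, Pow(2, Rational(1, 2))))) = Add(Rational(-4547577, 8), Mul(Rational(-21597, 4), I, Pow(2, Rational(1, 2))))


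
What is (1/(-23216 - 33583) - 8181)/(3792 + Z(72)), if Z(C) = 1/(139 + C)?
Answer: -98045922820/45445618287 ≈ -2.1574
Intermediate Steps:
(1/(-23216 - 33583) - 8181)/(3792 + Z(72)) = (1/(-23216 - 33583) - 8181)/(3792 + 1/(139 + 72)) = (1/(-56799) - 8181)/(3792 + 1/211) = (-1/56799 - 8181)/(3792 + 1/211) = -464672620/(56799*800113/211) = -464672620/56799*211/800113 = -98045922820/45445618287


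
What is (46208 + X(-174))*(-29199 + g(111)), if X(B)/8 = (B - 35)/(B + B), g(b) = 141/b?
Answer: -4343425602424/3219 ≈ -1.3493e+9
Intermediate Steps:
X(B) = 4*(-35 + B)/B (X(B) = 8*((B - 35)/(B + B)) = 8*((-35 + B)/((2*B))) = 8*((-35 + B)*(1/(2*B))) = 8*((-35 + B)/(2*B)) = 4*(-35 + B)/B)
(46208 + X(-174))*(-29199 + g(111)) = (46208 + (4 - 140/(-174)))*(-29199 + 141/111) = (46208 + (4 - 140*(-1/174)))*(-29199 + 141*(1/111)) = (46208 + (4 + 70/87))*(-29199 + 47/37) = (46208 + 418/87)*(-1080316/37) = (4020514/87)*(-1080316/37) = -4343425602424/3219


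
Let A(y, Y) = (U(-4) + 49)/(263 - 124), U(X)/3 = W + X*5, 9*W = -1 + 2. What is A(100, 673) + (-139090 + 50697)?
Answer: -36859913/417 ≈ -88393.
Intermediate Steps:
W = ⅑ (W = (-1 + 2)/9 = (⅑)*1 = ⅑ ≈ 0.11111)
U(X) = ⅓ + 15*X (U(X) = 3*(⅑ + X*5) = 3*(⅑ + 5*X) = ⅓ + 15*X)
A(y, Y) = -32/417 (A(y, Y) = ((⅓ + 15*(-4)) + 49)/(263 - 124) = ((⅓ - 60) + 49)/139 = (-179/3 + 49)*(1/139) = -32/3*1/139 = -32/417)
A(100, 673) + (-139090 + 50697) = -32/417 + (-139090 + 50697) = -32/417 - 88393 = -36859913/417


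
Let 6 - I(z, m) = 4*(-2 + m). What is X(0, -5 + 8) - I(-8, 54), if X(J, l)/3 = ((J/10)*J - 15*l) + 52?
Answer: 223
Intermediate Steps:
I(z, m) = 14 - 4*m (I(z, m) = 6 - 4*(-2 + m) = 6 - (-8 + 4*m) = 6 + (8 - 4*m) = 14 - 4*m)
X(J, l) = 156 - 45*l + 3*J²/10 (X(J, l) = 3*(((J/10)*J - 15*l) + 52) = 3*((J²/10 - 15*l) + 52) = 3*((-15*l + J²/10) + 52) = 3*(52 - 15*l + J²/10) = 156 - 45*l + 3*J²/10)
X(0, -5 + 8) - I(-8, 54) = (156 - 45*(-5 + 8) + (3/10)*0²) - (14 - 4*54) = (156 - 45*3 + (3/10)*0) - (14 - 216) = (156 - 135 + 0) - 1*(-202) = 21 + 202 = 223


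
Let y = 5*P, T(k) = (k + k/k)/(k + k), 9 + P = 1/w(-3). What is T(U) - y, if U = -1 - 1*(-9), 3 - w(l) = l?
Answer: 2147/48 ≈ 44.729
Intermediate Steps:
w(l) = 3 - l
P = -53/6 (P = -9 + 1/(3 - 1*(-3)) = -9 + 1/(3 + 3) = -9 + 1/6 = -9 + ⅙ = -53/6 ≈ -8.8333)
U = 8 (U = -1 + 9 = 8)
T(k) = (1 + k)/(2*k) (T(k) = (k + 1)/((2*k)) = (1 + k)*(1/(2*k)) = (1 + k)/(2*k))
y = -265/6 (y = 5*(-53/6) = -265/6 ≈ -44.167)
T(U) - y = (½)*(1 + 8)/8 - 1*(-265/6) = (½)*(⅛)*9 + 265/6 = 9/16 + 265/6 = 2147/48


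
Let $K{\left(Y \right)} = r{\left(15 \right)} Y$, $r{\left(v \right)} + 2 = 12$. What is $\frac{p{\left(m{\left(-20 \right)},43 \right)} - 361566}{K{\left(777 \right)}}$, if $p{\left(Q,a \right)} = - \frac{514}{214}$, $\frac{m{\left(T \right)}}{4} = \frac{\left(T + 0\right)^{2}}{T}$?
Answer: $- \frac{38687819}{831390} \approx -46.534$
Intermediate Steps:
$r{\left(v \right)} = 10$ ($r{\left(v \right)} = -2 + 12 = 10$)
$m{\left(T \right)} = 4 T$ ($m{\left(T \right)} = 4 \frac{\left(T + 0\right)^{2}}{T} = 4 \frac{T^{2}}{T} = 4 T$)
$p{\left(Q,a \right)} = - \frac{257}{107}$ ($p{\left(Q,a \right)} = \left(-514\right) \frac{1}{214} = - \frac{257}{107}$)
$K{\left(Y \right)} = 10 Y$
$\frac{p{\left(m{\left(-20 \right)},43 \right)} - 361566}{K{\left(777 \right)}} = \frac{- \frac{257}{107} - 361566}{10 \cdot 777} = - \frac{38687819}{107 \cdot 7770} = \left(- \frac{38687819}{107}\right) \frac{1}{7770} = - \frac{38687819}{831390}$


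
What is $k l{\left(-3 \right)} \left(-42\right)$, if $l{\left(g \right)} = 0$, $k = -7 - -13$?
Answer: $0$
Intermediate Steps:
$k = 6$ ($k = -7 + 13 = 6$)
$k l{\left(-3 \right)} \left(-42\right) = 6 \cdot 0 \left(-42\right) = 0 \left(-42\right) = 0$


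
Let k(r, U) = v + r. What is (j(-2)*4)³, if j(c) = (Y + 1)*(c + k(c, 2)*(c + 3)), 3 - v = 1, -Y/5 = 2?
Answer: 373248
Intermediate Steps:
Y = -10 (Y = -5*2 = -10)
v = 2 (v = 3 - 1*1 = 3 - 1 = 2)
k(r, U) = 2 + r
j(c) = -9*c - 9*(2 + c)*(3 + c) (j(c) = (-10 + 1)*(c + (2 + c)*(c + 3)) = -9*(c + (2 + c)*(3 + c)) = -9*c - 9*(2 + c)*(3 + c))
(j(-2)*4)³ = ((-54 - 54*(-2) - 9*(-2)²)*4)³ = ((-54 + 108 - 9*4)*4)³ = ((-54 + 108 - 36)*4)³ = (18*4)³ = 72³ = 373248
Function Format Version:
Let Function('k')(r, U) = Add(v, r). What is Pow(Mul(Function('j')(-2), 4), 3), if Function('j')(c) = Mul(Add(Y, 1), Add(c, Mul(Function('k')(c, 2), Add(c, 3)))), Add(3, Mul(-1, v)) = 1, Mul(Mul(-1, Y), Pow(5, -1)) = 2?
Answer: 373248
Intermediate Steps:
Y = -10 (Y = Mul(-5, 2) = -10)
v = 2 (v = Add(3, Mul(-1, 1)) = Add(3, -1) = 2)
Function('k')(r, U) = Add(2, r)
Function('j')(c) = Add(Mul(-9, c), Mul(-9, Add(2, c), Add(3, c))) (Function('j')(c) = Mul(Add(-10, 1), Add(c, Mul(Add(2, c), Add(c, 3)))) = Mul(-9, Add(c, Mul(Add(2, c), Add(3, c)))) = Add(Mul(-9, c), Mul(-9, Add(2, c), Add(3, c))))
Pow(Mul(Function('j')(-2), 4), 3) = Pow(Mul(Add(-54, Mul(-54, -2), Mul(-9, Pow(-2, 2))), 4), 3) = Pow(Mul(Add(-54, 108, Mul(-9, 4)), 4), 3) = Pow(Mul(Add(-54, 108, -36), 4), 3) = Pow(Mul(18, 4), 3) = Pow(72, 3) = 373248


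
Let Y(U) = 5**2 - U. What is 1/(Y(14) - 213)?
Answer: -1/202 ≈ -0.0049505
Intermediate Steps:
Y(U) = 25 - U
1/(Y(14) - 213) = 1/((25 - 1*14) - 213) = 1/((25 - 14) - 213) = 1/(11 - 213) = 1/(-202) = -1/202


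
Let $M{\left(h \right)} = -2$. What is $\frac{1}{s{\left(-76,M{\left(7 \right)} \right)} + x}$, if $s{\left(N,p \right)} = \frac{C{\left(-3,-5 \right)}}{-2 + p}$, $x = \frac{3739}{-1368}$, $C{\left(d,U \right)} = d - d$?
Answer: $- \frac{1368}{3739} \approx -0.36587$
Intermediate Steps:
$C{\left(d,U \right)} = 0$
$x = - \frac{3739}{1368}$ ($x = 3739 \left(- \frac{1}{1368}\right) = - \frac{3739}{1368} \approx -2.7332$)
$s{\left(N,p \right)} = 0$ ($s{\left(N,p \right)} = \frac{1}{-2 + p} 0 = 0$)
$\frac{1}{s{\left(-76,M{\left(7 \right)} \right)} + x} = \frac{1}{0 - \frac{3739}{1368}} = \frac{1}{- \frac{3739}{1368}} = - \frac{1368}{3739}$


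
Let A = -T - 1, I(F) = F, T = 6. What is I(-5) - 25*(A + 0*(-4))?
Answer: 170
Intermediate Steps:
A = -7 (A = -1*6 - 1 = -6 - 1 = -7)
I(-5) - 25*(A + 0*(-4)) = -5 - 25*(-7 + 0*(-4)) = -5 - 25*(-7 + 0) = -5 - 25*(-7) = -5 + 175 = 170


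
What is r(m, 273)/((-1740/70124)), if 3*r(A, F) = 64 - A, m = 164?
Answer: 350620/261 ≈ 1343.4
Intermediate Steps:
r(A, F) = 64/3 - A/3 (r(A, F) = (64 - A)/3 = 64/3 - A/3)
r(m, 273)/((-1740/70124)) = (64/3 - ⅓*164)/((-1740/70124)) = (64/3 - 164/3)/((-1740*1/70124)) = -100/(3*(-435/17531)) = -100/3*(-17531/435) = 350620/261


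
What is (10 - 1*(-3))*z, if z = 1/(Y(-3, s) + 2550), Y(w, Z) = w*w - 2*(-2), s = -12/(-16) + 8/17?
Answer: 13/2563 ≈ 0.0050722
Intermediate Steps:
s = 83/68 (s = -12*(-1/16) + 8*(1/17) = ¾ + 8/17 = 83/68 ≈ 1.2206)
Y(w, Z) = 4 + w² (Y(w, Z) = w² + 4 = 4 + w²)
z = 1/2563 (z = 1/((4 + (-3)²) + 2550) = 1/((4 + 9) + 2550) = 1/(13 + 2550) = 1/2563 ≈ 0.00039017)
(10 - 1*(-3))*z = (10 - 1*(-3))*(1/2563) = (10 + 3)*(1/2563) = 13*(1/2563) = 13/2563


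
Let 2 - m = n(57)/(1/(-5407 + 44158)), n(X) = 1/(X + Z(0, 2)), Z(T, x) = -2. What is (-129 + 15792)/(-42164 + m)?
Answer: -12485/34169 ≈ -0.36539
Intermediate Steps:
n(X) = 1/(-2 + X) (n(X) = 1/(X - 2) = 1/(-2 + X))
m = -38641/55 (m = 2 - 1/((-2 + 57)*(1/(-5407 + 44158))) = 2 - 1/(55*(1/38751)) = 2 - 1/(55*1/38751) = 2 - 38751/55 = -38641/55 ≈ -702.56)
(-129 + 15792)/(-42164 + m) = (-129 + 15792)/(-42164 - 38641/55) = 15663/(-2357661/55) = 15663*(-55/2357661) = -12485/34169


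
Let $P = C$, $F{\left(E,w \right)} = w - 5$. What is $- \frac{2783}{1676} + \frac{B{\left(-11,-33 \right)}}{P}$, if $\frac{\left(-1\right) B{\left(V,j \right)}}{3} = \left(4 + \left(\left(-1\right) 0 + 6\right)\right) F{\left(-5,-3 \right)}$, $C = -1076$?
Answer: $- \frac{849187}{450844} \approx -1.8835$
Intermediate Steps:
$F{\left(E,w \right)} = -5 + w$ ($F{\left(E,w \right)} = w - 5 = -5 + w$)
$P = -1076$
$B{\left(V,j \right)} = 240$ ($B{\left(V,j \right)} = - 3 \left(4 + \left(\left(-1\right) 0 + 6\right)\right) \left(-5 - 3\right) = - 3 \left(4 + \left(0 + 6\right)\right) \left(-8\right) = - 3 \left(4 + 6\right) \left(-8\right) = - 3 \cdot 10 \left(-8\right) = \left(-3\right) \left(-80\right) = 240$)
$- \frac{2783}{1676} + \frac{B{\left(-11,-33 \right)}}{P} = - \frac{2783}{1676} + \frac{240}{-1076} = \left(-2783\right) \frac{1}{1676} + 240 \left(- \frac{1}{1076}\right) = - \frac{2783}{1676} - \frac{60}{269} = - \frac{849187}{450844}$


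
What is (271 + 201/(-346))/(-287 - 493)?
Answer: -18713/53976 ≈ -0.34669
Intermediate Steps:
(271 + 201/(-346))/(-287 - 493) = (271 + 201*(-1/346))/(-780) = (271 - 201/346)*(-1/780) = (93565/346)*(-1/780) = -18713/53976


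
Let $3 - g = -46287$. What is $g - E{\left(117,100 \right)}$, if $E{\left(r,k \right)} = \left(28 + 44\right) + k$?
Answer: $46118$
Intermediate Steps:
$E{\left(r,k \right)} = 72 + k$
$g = 46290$ ($g = 3 - -46287 = 3 + 46287 = 46290$)
$g - E{\left(117,100 \right)} = 46290 - \left(72 + 100\right) = 46290 - 172 = 46118$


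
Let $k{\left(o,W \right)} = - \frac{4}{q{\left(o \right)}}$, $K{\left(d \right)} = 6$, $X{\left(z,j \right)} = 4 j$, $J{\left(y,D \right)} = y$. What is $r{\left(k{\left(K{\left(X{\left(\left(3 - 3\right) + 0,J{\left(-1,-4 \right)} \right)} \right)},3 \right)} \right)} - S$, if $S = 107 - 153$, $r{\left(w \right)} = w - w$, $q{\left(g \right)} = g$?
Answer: $46$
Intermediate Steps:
$k{\left(o,W \right)} = - \frac{4}{o}$
$r{\left(w \right)} = 0$
$S = -46$ ($S = 107 - 153 = -46$)
$r{\left(k{\left(K{\left(X{\left(\left(3 - 3\right) + 0,J{\left(-1,-4 \right)} \right)} \right)},3 \right)} \right)} - S = 0 - -46 = 0 + 46 = 46$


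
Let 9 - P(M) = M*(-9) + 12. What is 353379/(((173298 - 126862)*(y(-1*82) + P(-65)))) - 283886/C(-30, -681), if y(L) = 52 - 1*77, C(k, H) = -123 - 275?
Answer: 310798093331/435737564 ≈ 713.27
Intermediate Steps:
P(M) = -3 + 9*M (P(M) = 9 - (M*(-9) + 12) = 9 - (-9*M + 12) = 9 - (12 - 9*M) = 9 + (-12 + 9*M) = -3 + 9*M)
C(k, H) = -398
y(L) = -25 (y(L) = 52 - 77 = -25)
353379/(((173298 - 126862)*(y(-1*82) + P(-65)))) - 283886/C(-30, -681) = 353379/(((173298 - 126862)*(-25 + (-3 + 9*(-65))))) - 283886/(-398) = 353379/((46436*(-25 + (-3 - 585)))) - 283886*(-1/398) = 353379/((46436*(-25 - 588))) + 141943/199 = 353379/((46436*(-613))) + 141943/199 = 353379/(-28465268) + 141943/199 = 353379*(-1/28465268) + 141943/199 = -27183/2189636 + 141943/199 = 310798093331/435737564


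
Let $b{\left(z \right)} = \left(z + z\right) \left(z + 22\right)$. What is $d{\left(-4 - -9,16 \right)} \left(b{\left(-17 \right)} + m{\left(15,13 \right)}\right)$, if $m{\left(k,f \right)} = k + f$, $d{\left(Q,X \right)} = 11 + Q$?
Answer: $-2272$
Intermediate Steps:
$m{\left(k,f \right)} = f + k$
$b{\left(z \right)} = 2 z \left(22 + z\right)$
$d{\left(-4 - -9,16 \right)} \left(b{\left(-17 \right)} + m{\left(15,13 \right)}\right) = \left(11 - -5\right) \left(2 \left(-17\right) \left(22 - 17\right) + \left(13 + 15\right)\right) = \left(11 + \left(-4 + 9\right)\right) \left(2 \left(-17\right) 5 + 28\right) = \left(11 + 5\right) \left(-170 + 28\right) = 16 \left(-142\right) = -2272$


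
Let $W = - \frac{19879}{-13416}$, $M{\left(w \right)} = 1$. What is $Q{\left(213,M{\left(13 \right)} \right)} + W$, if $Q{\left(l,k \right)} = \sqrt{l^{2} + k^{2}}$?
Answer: $\frac{19879}{13416} + \sqrt{45370} \approx 214.48$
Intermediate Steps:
$Q{\left(l,k \right)} = \sqrt{k^{2} + l^{2}}$
$W = \frac{19879}{13416}$ ($W = \left(-19879\right) \left(- \frac{1}{13416}\right) = \frac{19879}{13416} \approx 1.4817$)
$Q{\left(213,M{\left(13 \right)} \right)} + W = \sqrt{1^{2} + 213^{2}} + \frac{19879}{13416} = \sqrt{1 + 45369} + \frac{19879}{13416} = \sqrt{45370} + \frac{19879}{13416} = \frac{19879}{13416} + \sqrt{45370}$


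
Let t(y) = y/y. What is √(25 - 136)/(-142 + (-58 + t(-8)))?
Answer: -I*√111/199 ≈ -0.052943*I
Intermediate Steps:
t(y) = 1
√(25 - 136)/(-142 + (-58 + t(-8))) = √(25 - 136)/(-142 + (-58 + 1)) = √(-111)/(-142 - 57) = (I*√111)/(-199) = (I*√111)*(-1/199) = -I*√111/199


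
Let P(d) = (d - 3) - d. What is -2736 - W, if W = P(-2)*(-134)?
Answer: -3138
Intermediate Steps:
P(d) = -3 (P(d) = (-3 + d) - d = -3)
W = 402 (W = -3*(-134) = 402)
-2736 - W = -2736 - 1*402 = -2736 - 402 = -3138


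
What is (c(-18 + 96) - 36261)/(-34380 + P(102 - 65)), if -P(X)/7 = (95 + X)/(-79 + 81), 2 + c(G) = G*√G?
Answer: 36263/34842 - 13*√78/5807 ≈ 1.0210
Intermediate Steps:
c(G) = -2 + G^(3/2) (c(G) = -2 + G*√G = -2 + G^(3/2))
P(X) = -665/2 - 7*X/2 (P(X) = -7*(95 + X)/(-79 + 81) = -7*(95 + X)/2 = -7*(95/2 + X/2) = -665/2 - 7*X/2)
(c(-18 + 96) - 36261)/(-34380 + P(102 - 65)) = ((-2 + (-18 + 96)^(3/2)) - 36261)/(-34380 + (-665/2 - 7*(102 - 65)/2)) = ((-2 + 78^(3/2)) - 36261)/(-34380 + (-665/2 - 7/2*37)) = ((-2 + 78*√78) - 36261)/(-34380 + (-665/2 - 259/2)) = (-36263 + 78*√78)/(-34380 - 462) = (-36263 + 78*√78)/(-34842) = (-36263 + 78*√78)*(-1/34842) = 36263/34842 - 13*√78/5807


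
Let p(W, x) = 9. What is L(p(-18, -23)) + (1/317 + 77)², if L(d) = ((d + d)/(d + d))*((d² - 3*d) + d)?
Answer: 602178907/100489 ≈ 5992.5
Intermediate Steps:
L(d) = d² - 2*d (L(d) = ((2*d)/((2*d)))*(d² - 2*d) = ((2*d)*(1/(2*d)))*(d² - 2*d) = 1*(d² - 2*d) = d² - 2*d)
L(p(-18, -23)) + (1/317 + 77)² = 9*(-2 + 9) + (1/317 + 77)² = 9*7 + (1/317 + 77)² = 63 + (24410/317)² = 63 + 595848100/100489 = 602178907/100489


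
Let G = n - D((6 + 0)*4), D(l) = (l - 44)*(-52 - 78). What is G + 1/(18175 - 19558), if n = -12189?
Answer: -20453188/1383 ≈ -14789.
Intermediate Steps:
D(l) = 5720 - 130*l (D(l) = (-44 + l)*(-130) = 5720 - 130*l)
G = -14789 (G = -12189 - (5720 - 130*(6 + 0)*4) = -12189 - (5720 - 780*4) = -12189 - (5720 - 130*24) = -12189 - (5720 - 3120) = -12189 - 1*2600 = -12189 - 2600 = -14789)
G + 1/(18175 - 19558) = -14789 + 1/(18175 - 19558) = -14789 + 1/(-1383) = -14789 - 1/1383 = -20453188/1383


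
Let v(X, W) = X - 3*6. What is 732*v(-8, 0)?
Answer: -19032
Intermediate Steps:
v(X, W) = -18 + X (v(X, W) = X - 18 = -18 + X)
732*v(-8, 0) = 732*(-18 - 8) = 732*(-26) = -19032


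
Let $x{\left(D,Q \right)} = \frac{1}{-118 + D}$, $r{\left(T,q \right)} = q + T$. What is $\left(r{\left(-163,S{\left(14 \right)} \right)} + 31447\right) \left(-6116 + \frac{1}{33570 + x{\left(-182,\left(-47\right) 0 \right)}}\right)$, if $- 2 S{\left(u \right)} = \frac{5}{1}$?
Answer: $- \frac{1926759892731896}{10070999} \approx -1.9132 \cdot 10^{8}$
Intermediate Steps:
$S{\left(u \right)} = - \frac{5}{2}$ ($S{\left(u \right)} = - \frac{5 \cdot 1^{-1}}{2} = - \frac{5 \cdot 1}{2} = \left(- \frac{1}{2}\right) 5 = - \frac{5}{2}$)
$r{\left(T,q \right)} = T + q$
$\left(r{\left(-163,S{\left(14 \right)} \right)} + 31447\right) \left(-6116 + \frac{1}{33570 + x{\left(-182,\left(-47\right) 0 \right)}}\right) = \left(\left(-163 - \frac{5}{2}\right) + 31447\right) \left(-6116 + \frac{1}{33570 + \frac{1}{-118 - 182}}\right) = \left(- \frac{331}{2} + 31447\right) \left(-6116 + \frac{1}{33570 + \frac{1}{-300}}\right) = \frac{62563 \left(-6116 + \frac{1}{33570 - \frac{1}{300}}\right)}{2} = \frac{62563 \left(-6116 + \frac{1}{\frac{10070999}{300}}\right)}{2} = \frac{62563 \left(-6116 + \frac{300}{10070999}\right)}{2} = \frac{62563}{2} \left(- \frac{61594229584}{10070999}\right) = - \frac{1926759892731896}{10070999}$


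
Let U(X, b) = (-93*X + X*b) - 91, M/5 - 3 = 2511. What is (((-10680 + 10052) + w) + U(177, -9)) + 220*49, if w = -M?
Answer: -20563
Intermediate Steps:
M = 12570 (M = 15 + 5*2511 = 15 + 12555 = 12570)
U(X, b) = -91 - 93*X + X*b
w = -12570 (w = -1*12570 = -12570)
(((-10680 + 10052) + w) + U(177, -9)) + 220*49 = (((-10680 + 10052) - 12570) + (-91 - 93*177 + 177*(-9))) + 220*49 = ((-628 - 12570) + (-91 - 16461 - 1593)) + 10780 = (-13198 - 18145) + 10780 = -31343 + 10780 = -20563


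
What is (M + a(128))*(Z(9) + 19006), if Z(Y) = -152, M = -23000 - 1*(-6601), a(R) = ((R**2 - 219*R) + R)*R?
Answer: -28110540986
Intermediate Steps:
a(R) = R*(R**2 - 218*R) (a(R) = (R**2 - 218*R)*R = R*(R**2 - 218*R))
M = -16399 (M = -23000 + 6601 = -16399)
(M + a(128))*(Z(9) + 19006) = (-16399 + 128**2*(-218 + 128))*(-152 + 19006) = (-16399 + 16384*(-90))*18854 = (-16399 - 1474560)*18854 = -1490959*18854 = -28110540986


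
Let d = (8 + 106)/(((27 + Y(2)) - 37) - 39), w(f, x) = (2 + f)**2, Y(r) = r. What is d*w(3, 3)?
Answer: -2850/47 ≈ -60.638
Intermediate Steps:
d = -114/47 (d = (8 + 106)/(((27 + 2) - 37) - 39) = 114/((29 - 37) - 39) = 114/(-8 - 39) = 114/(-47) = 114*(-1/47) = -114/47 ≈ -2.4255)
d*w(3, 3) = -114*(2 + 3)**2/47 = -114/47*5**2 = -114/47*25 = -2850/47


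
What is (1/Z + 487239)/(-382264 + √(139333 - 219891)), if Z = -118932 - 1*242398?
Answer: -16824783049968854/13199913006739455 - 176054067869*I*√80558/52799652026957820 ≈ -1.2746 - 0.00094639*I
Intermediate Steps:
Z = -361330 (Z = -118932 - 242398 = -361330)
(1/Z + 487239)/(-382264 + √(139333 - 219891)) = (1/(-361330) + 487239)/(-382264 + √(139333 - 219891)) = (-1/361330 + 487239)/(-382264 + √(-80558)) = 176054067869/(361330*(-382264 + I*√80558))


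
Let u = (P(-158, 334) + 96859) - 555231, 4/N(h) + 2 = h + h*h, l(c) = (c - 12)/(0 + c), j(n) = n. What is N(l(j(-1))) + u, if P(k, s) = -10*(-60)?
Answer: -20599739/45 ≈ -4.5777e+5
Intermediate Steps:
P(k, s) = 600
l(c) = (-12 + c)/c
N(h) = 4/(-2 + h + h²) (N(h) = 4/(-2 + (h + h*h)) = 4/(-2 + (h + h²)) = 4/(-2 + h + h²))
u = -457772 (u = (600 + 96859) - 555231 = 97459 - 555231 = -457772)
N(l(j(-1))) + u = 4/(-2 + (-12 - 1)/(-1) + ((-12 - 1)/(-1))²) - 457772 = 4/(-2 - 1*(-13) + (-1*(-13))²) - 457772 = 4/(-2 + 13 + 13²) - 457772 = 4/(-2 + 13 + 169) - 457772 = 4/180 - 457772 = 4*(1/180) - 457772 = 1/45 - 457772 = -20599739/45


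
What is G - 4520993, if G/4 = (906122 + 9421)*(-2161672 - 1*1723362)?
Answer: -14227667254841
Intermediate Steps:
G = -14227662733848 (G = 4*((906122 + 9421)*(-2161672 - 1*1723362)) = 4*(915543*(-2161672 - 1723362)) = 4*(915543*(-3885034)) = 4*(-3556915683462) = -14227662733848)
G - 4520993 = -14227662733848 - 4520993 = -14227667254841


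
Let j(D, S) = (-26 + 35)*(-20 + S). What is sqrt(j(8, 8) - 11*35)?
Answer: I*sqrt(493) ≈ 22.204*I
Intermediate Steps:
j(D, S) = -180 + 9*S (j(D, S) = 9*(-20 + S) = -180 + 9*S)
sqrt(j(8, 8) - 11*35) = sqrt((-180 + 9*8) - 11*35) = sqrt((-180 + 72) - 385) = sqrt(-108 - 385) = sqrt(-493) = I*sqrt(493)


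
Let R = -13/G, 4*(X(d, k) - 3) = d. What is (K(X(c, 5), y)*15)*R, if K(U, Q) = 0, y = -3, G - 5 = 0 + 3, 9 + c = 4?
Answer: 0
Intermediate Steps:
c = -5 (c = -9 + 4 = -5)
G = 8 (G = 5 + (0 + 3) = 5 + 3 = 8)
X(d, k) = 3 + d/4
R = -13/8 ≈ -1.6250
(K(X(c, 5), y)*15)*R = (0*15)*(-13/8) = 0*(-13/8) = 0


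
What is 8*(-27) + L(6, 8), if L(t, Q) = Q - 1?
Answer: -209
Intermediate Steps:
L(t, Q) = -1 + Q
8*(-27) + L(6, 8) = 8*(-27) + (-1 + 8) = -216 + 7 = -209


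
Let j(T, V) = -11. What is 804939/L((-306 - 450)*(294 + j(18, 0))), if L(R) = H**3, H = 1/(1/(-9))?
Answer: -268313/243 ≈ -1104.2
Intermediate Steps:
H = -9 (H = 1/(1*(-1/9)) = 1/(-1/9) = -9)
L(R) = -729 (L(R) = (-9)**3 = -729)
804939/L((-306 - 450)*(294 + j(18, 0))) = 804939/(-729) = 804939*(-1/729) = -268313/243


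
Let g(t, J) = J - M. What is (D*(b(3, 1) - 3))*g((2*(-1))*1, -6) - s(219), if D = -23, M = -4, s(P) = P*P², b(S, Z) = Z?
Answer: -10503551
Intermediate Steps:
s(P) = P³
g(t, J) = 4 + J (g(t, J) = J - 1*(-4) = J + 4 = 4 + J)
(D*(b(3, 1) - 3))*g((2*(-1))*1, -6) - s(219) = (-23*(1 - 3))*(4 - 6) - 1*219³ = -23*(-2)*(-2) - 1*10503459 = 46*(-2) - 10503459 = -92 - 10503459 = -10503551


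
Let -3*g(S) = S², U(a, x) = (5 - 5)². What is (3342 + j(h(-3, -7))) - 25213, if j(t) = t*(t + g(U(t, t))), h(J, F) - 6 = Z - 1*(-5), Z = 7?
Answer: -21547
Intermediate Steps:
U(a, x) = 0 (U(a, x) = 0² = 0)
h(J, F) = 18 (h(J, F) = 6 + (7 - 1*(-5)) = 6 + (7 + 5) = 6 + 12 = 18)
g(S) = -S²/3
j(t) = t² (j(t) = t*(t - ⅓*0²) = t*(t - ⅓*0) = t*(t + 0) = t*t = t²)
(3342 + j(h(-3, -7))) - 25213 = (3342 + 18²) - 25213 = (3342 + 324) - 25213 = 3666 - 25213 = -21547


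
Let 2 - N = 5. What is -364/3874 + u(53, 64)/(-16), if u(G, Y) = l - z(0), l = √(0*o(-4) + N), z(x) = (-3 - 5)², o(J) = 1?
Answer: 582/149 - I*√3/16 ≈ 3.906 - 0.10825*I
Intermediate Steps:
N = -3 (N = 2 - 1*5 = 2 - 5 = -3)
z(x) = 64 (z(x) = (-8)² = 64)
l = I*√3 (l = √(0*1 - 3) = √(0 - 3) = √(-3) = I*√3 ≈ 1.732*I)
u(G, Y) = -64 + I*√3 (u(G, Y) = I*√3 - 1*64 = I*√3 - 64 = -64 + I*√3)
-364/3874 + u(53, 64)/(-16) = -364/3874 + (-64 + I*√3)/(-16) = -364*1/3874 + (-64 + I*√3)*(-1/16) = -14/149 + (4 - I*√3/16) = 582/149 - I*√3/16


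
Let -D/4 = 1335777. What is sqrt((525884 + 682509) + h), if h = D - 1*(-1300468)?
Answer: I*sqrt(2834247) ≈ 1683.5*I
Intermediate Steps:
D = -5343108 (D = -4*1335777 = -5343108)
h = -4042640 (h = -5343108 - 1*(-1300468) = -5343108 + 1300468 = -4042640)
sqrt((525884 + 682509) + h) = sqrt((525884 + 682509) - 4042640) = sqrt(1208393 - 4042640) = sqrt(-2834247) = I*sqrt(2834247)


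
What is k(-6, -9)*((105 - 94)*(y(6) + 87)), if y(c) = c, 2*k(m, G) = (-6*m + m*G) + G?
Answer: 82863/2 ≈ 41432.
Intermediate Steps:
k(m, G) = G/2 - 3*m + G*m/2 (k(m, G) = ((-6*m + m*G) + G)/2 = ((-6*m + G*m) + G)/2 = (G - 6*m + G*m)/2 = G/2 - 3*m + G*m/2)
k(-6, -9)*((105 - 94)*(y(6) + 87)) = ((½)*(-9) - 3*(-6) + (½)*(-9)*(-6))*((105 - 94)*(6 + 87)) = (-9/2 + 18 + 27)*(11*93) = (81/2)*1023 = 82863/2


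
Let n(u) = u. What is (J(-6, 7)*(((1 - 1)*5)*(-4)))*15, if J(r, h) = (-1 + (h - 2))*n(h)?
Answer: 0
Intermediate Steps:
J(r, h) = h*(-3 + h) (J(r, h) = (-1 + (h - 2))*h = (-1 + (-2 + h))*h = (-3 + h)*h = h*(-3 + h))
(J(-6, 7)*(((1 - 1)*5)*(-4)))*15 = ((7*(-3 + 7))*(((1 - 1)*5)*(-4)))*15 = ((7*4)*((0*5)*(-4)))*15 = (28*(0*(-4)))*15 = (28*0)*15 = 0*15 = 0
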